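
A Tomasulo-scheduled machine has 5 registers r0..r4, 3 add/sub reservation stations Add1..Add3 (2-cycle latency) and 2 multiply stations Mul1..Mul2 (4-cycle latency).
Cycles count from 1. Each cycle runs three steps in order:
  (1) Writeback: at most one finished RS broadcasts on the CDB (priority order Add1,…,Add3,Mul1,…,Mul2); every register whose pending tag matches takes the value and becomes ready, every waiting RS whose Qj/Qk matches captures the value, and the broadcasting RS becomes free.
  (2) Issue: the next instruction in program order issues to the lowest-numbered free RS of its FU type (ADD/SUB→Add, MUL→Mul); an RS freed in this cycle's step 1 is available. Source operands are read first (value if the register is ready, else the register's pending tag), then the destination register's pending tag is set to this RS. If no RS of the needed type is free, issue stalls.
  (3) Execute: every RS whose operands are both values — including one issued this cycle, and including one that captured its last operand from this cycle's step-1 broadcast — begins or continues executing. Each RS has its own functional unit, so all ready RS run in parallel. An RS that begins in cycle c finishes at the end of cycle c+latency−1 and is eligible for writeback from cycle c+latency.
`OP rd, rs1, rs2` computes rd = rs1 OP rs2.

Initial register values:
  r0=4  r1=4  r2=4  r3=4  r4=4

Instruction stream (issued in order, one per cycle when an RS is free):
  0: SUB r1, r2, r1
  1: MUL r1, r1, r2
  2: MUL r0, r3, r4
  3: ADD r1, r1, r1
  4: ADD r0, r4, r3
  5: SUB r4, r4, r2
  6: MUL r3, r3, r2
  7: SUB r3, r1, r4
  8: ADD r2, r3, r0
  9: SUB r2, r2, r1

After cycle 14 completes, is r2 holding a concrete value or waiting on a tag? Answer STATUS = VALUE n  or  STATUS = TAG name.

  c1: issue SUB r1<-Add1  regs: r0:4,r1:Add1,r2:4,r3:4,r4:4
  c2: issue MUL r1<-Mul1  regs: r0:4,r1:Mul1,r2:4,r3:4,r4:4
  c3: CDB Add1=0; issue MUL r0<-Mul2  regs: r0:Mul2,r1:Mul1,r2:4,r3:4,r4:4
  c4: issue ADD r1<-Add1  regs: r0:Mul2,r1:Add1,r2:4,r3:4,r4:4
  c5: issue ADD r0<-Add2  regs: r0:Add2,r1:Add1,r2:4,r3:4,r4:4
  c6: issue SUB r4<-Add3  regs: r0:Add2,r1:Add1,r2:4,r3:4,r4:Add3
  c7: CDB Add2=8; stall  regs: r0:8,r1:Add1,r2:4,r3:4,r4:Add3
  c8: CDB Add3=0; stall  regs: r0:8,r1:Add1,r2:4,r3:4,r4:0
  c9: CDB Mul1=0; issue MUL r3<-Mul1  regs: r0:8,r1:Add1,r2:4,r3:Mul1,r4:0
  c10: CDB Mul2=16; issue SUB r3<-Add2  regs: r0:8,r1:Add1,r2:4,r3:Add2,r4:0
  c11: CDB Add1=0; issue ADD r2<-Add1  regs: r0:8,r1:0,r2:Add1,r3:Add2,r4:0
  c12: issue SUB r2<-Add3  regs: r0:8,r1:0,r2:Add3,r3:Add2,r4:0
  c13: CDB Add2=0  regs: r0:8,r1:0,r2:Add3,r3:0,r4:0
  c14: CDB Mul1=16  regs: r0:8,r1:0,r2:Add3,r3:0,r4:0

STATUS = TAG Add3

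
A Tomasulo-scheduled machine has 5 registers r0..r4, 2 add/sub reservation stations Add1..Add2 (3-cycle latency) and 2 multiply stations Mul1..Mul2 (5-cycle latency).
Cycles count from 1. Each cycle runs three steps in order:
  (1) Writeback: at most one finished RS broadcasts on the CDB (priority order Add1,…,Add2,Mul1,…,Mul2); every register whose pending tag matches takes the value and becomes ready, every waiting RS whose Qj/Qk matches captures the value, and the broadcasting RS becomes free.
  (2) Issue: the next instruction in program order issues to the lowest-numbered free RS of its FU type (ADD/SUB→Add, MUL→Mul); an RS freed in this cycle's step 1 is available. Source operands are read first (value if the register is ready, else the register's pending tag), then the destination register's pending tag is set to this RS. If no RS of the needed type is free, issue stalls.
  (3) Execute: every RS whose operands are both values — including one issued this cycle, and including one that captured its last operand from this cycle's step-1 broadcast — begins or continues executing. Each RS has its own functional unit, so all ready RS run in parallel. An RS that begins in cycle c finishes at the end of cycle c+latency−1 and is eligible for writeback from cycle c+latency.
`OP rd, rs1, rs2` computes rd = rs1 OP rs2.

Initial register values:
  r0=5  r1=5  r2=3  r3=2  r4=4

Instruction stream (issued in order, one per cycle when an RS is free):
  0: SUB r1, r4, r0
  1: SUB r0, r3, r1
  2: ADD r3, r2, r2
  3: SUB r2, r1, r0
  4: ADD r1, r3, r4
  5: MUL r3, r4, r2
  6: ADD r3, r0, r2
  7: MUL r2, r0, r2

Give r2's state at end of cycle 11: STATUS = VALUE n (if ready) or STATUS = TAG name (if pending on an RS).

STATUS = VALUE -4

cycle 1: issue SUB r1<-Add1 // r0:5,r1:Add1,r2:3,r3:2,r4:4
cycle 2: issue SUB r0<-Add2 // r0:Add2,r1:Add1,r2:3,r3:2,r4:4
cycle 3: stall // r0:Add2,r1:Add1,r2:3,r3:2,r4:4
cycle 4: CDB Add1=-1; issue ADD r3<-Add1 // r0:Add2,r1:-1,r2:3,r3:Add1,r4:4
cycle 5: stall // r0:Add2,r1:-1,r2:3,r3:Add1,r4:4
cycle 6: stall // r0:Add2,r1:-1,r2:3,r3:Add1,r4:4
cycle 7: CDB Add1=6; issue SUB r2<-Add1 // r0:Add2,r1:-1,r2:Add1,r3:6,r4:4
cycle 8: CDB Add2=3; issue ADD r1<-Add2 // r0:3,r1:Add2,r2:Add1,r3:6,r4:4
cycle 9: issue MUL r3<-Mul1 // r0:3,r1:Add2,r2:Add1,r3:Mul1,r4:4
cycle 10: stall // r0:3,r1:Add2,r2:Add1,r3:Mul1,r4:4
cycle 11: CDB Add1=-4; issue ADD r3<-Add1 // r0:3,r1:Add2,r2:-4,r3:Add1,r4:4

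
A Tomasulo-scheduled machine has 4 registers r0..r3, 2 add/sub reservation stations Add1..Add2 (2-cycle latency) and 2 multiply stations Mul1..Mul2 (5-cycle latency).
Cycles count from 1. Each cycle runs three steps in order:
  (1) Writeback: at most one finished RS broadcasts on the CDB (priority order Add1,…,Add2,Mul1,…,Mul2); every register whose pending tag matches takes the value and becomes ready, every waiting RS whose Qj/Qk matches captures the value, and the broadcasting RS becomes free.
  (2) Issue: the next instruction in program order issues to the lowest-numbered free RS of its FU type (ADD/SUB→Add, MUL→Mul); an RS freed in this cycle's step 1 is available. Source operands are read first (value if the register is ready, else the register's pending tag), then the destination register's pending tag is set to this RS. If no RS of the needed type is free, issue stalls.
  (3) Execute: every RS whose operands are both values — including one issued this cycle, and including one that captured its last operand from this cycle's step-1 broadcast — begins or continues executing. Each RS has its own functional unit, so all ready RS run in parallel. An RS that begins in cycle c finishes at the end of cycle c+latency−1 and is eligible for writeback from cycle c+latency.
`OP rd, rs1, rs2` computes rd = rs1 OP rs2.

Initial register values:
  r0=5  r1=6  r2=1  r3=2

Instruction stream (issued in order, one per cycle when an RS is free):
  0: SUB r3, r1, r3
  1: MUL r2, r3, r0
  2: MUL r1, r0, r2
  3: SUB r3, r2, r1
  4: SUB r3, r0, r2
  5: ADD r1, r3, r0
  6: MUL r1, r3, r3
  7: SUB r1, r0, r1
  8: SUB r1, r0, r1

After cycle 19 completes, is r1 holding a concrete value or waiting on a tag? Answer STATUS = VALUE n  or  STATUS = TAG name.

STATUS = TAG Add1

c1: issue SUB r3<-Add1 | r0:5,r1:6,r2:1,r3:Add1
c2: issue MUL r2<-Mul1 | r0:5,r1:6,r2:Mul1,r3:Add1
c3: CDB Add1=4; issue MUL r1<-Mul2 | r0:5,r1:Mul2,r2:Mul1,r3:4
c4: issue SUB r3<-Add1 | r0:5,r1:Mul2,r2:Mul1,r3:Add1
c5: issue SUB r3<-Add2 | r0:5,r1:Mul2,r2:Mul1,r3:Add2
c6: stall | r0:5,r1:Mul2,r2:Mul1,r3:Add2
c7: stall | r0:5,r1:Mul2,r2:Mul1,r3:Add2
c8: CDB Mul1=20; stall | r0:5,r1:Mul2,r2:20,r3:Add2
c9: stall | r0:5,r1:Mul2,r2:20,r3:Add2
c10: CDB Add2=-15; issue ADD r1<-Add2 | r0:5,r1:Add2,r2:20,r3:-15
c11: issue MUL r1<-Mul1 | r0:5,r1:Mul1,r2:20,r3:-15
c12: CDB Add2=-10; issue SUB r1<-Add2 | r0:5,r1:Add2,r2:20,r3:-15
c13: CDB Mul2=100; stall | r0:5,r1:Add2,r2:20,r3:-15
c14: stall | r0:5,r1:Add2,r2:20,r3:-15
c15: CDB Add1=-80; issue SUB r1<-Add1 | r0:5,r1:Add1,r2:20,r3:-15
c16: CDB Mul1=225 | r0:5,r1:Add1,r2:20,r3:-15
c17: - | r0:5,r1:Add1,r2:20,r3:-15
c18: CDB Add2=-220 | r0:5,r1:Add1,r2:20,r3:-15
c19: - | r0:5,r1:Add1,r2:20,r3:-15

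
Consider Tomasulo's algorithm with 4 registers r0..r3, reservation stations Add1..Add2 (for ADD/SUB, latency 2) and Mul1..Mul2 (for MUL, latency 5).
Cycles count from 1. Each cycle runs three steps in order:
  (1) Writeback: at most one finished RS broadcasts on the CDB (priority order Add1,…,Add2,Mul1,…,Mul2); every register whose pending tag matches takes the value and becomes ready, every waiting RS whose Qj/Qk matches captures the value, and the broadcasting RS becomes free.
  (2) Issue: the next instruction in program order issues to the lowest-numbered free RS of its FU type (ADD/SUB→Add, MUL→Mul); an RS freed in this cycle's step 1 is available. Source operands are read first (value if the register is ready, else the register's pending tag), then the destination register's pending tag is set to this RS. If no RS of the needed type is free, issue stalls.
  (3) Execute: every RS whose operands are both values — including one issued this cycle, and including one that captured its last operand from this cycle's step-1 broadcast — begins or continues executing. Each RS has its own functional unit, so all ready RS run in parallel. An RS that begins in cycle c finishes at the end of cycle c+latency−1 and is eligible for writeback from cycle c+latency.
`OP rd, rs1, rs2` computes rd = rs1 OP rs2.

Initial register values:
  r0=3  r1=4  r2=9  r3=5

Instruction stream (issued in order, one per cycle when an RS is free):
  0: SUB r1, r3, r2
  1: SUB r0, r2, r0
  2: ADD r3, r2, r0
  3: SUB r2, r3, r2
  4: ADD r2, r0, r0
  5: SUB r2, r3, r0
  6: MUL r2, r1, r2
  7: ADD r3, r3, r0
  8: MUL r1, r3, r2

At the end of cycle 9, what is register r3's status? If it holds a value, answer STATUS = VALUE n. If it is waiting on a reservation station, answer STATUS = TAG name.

c1: issue SUB r1<-Add1 | r0:3,r1:Add1,r2:9,r3:5
c2: issue SUB r0<-Add2 | r0:Add2,r1:Add1,r2:9,r3:5
c3: CDB Add1=-4; issue ADD r3<-Add1 | r0:Add2,r1:-4,r2:9,r3:Add1
c4: CDB Add2=6; issue SUB r2<-Add2 | r0:6,r1:-4,r2:Add2,r3:Add1
c5: stall | r0:6,r1:-4,r2:Add2,r3:Add1
c6: CDB Add1=15; issue ADD r2<-Add1 | r0:6,r1:-4,r2:Add1,r3:15
c7: stall | r0:6,r1:-4,r2:Add1,r3:15
c8: CDB Add1=12; issue SUB r2<-Add1 | r0:6,r1:-4,r2:Add1,r3:15
c9: CDB Add2=6; issue MUL r2<-Mul1 | r0:6,r1:-4,r2:Mul1,r3:15

STATUS = VALUE 15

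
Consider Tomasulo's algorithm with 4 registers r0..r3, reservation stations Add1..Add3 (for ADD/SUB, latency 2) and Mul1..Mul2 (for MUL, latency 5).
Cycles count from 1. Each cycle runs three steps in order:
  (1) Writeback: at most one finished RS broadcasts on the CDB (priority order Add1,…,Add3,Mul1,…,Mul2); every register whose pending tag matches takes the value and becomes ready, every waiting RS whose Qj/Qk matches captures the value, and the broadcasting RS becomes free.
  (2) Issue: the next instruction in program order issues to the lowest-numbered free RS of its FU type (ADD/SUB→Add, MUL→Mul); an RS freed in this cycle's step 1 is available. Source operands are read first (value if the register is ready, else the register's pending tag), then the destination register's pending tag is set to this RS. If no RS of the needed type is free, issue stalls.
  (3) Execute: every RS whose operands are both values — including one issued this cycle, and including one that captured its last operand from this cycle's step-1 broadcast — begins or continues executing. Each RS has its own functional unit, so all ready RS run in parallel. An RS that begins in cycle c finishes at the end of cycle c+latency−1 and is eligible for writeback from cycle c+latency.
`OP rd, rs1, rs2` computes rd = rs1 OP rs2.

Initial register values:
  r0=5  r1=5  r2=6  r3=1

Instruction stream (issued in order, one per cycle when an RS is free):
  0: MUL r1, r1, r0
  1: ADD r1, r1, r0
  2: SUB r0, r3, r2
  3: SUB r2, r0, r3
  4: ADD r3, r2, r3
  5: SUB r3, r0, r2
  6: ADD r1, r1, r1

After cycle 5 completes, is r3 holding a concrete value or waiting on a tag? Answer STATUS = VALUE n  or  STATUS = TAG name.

STATUS = TAG Add2

cycle 1: issue MUL r1<-Mul1 // r0:5,r1:Mul1,r2:6,r3:1
cycle 2: issue ADD r1<-Add1 // r0:5,r1:Add1,r2:6,r3:1
cycle 3: issue SUB r0<-Add2 // r0:Add2,r1:Add1,r2:6,r3:1
cycle 4: issue SUB r2<-Add3 // r0:Add2,r1:Add1,r2:Add3,r3:1
cycle 5: CDB Add2=-5; issue ADD r3<-Add2 // r0:-5,r1:Add1,r2:Add3,r3:Add2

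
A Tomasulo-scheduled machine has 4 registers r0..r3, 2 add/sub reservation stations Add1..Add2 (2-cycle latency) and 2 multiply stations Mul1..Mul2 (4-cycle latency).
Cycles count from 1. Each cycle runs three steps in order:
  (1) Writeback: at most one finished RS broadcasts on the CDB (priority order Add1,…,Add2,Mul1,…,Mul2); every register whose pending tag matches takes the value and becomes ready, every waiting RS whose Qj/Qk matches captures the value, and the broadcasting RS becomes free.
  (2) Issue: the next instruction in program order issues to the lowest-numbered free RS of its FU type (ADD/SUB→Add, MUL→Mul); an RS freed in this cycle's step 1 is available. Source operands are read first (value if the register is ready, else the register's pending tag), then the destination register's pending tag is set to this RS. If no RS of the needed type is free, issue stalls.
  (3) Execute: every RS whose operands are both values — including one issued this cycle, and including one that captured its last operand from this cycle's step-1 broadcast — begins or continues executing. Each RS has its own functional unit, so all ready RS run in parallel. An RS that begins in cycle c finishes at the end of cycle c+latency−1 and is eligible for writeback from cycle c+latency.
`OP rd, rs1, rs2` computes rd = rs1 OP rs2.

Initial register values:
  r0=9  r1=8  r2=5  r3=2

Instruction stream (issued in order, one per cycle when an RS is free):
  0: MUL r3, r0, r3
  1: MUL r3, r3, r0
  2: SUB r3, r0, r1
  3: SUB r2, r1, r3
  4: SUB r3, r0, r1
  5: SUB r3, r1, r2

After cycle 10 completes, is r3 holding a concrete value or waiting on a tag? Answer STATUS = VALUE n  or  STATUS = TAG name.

c1: issue MUL r3<-Mul1 | r0:9,r1:8,r2:5,r3:Mul1
c2: issue MUL r3<-Mul2 | r0:9,r1:8,r2:5,r3:Mul2
c3: issue SUB r3<-Add1 | r0:9,r1:8,r2:5,r3:Add1
c4: issue SUB r2<-Add2 | r0:9,r1:8,r2:Add2,r3:Add1
c5: CDB Add1=1; issue SUB r3<-Add1 | r0:9,r1:8,r2:Add2,r3:Add1
c6: CDB Mul1=18; stall | r0:9,r1:8,r2:Add2,r3:Add1
c7: CDB Add1=1; issue SUB r3<-Add1 | r0:9,r1:8,r2:Add2,r3:Add1
c8: CDB Add2=7 | r0:9,r1:8,r2:7,r3:Add1
c9: - | r0:9,r1:8,r2:7,r3:Add1
c10: CDB Add1=1 | r0:9,r1:8,r2:7,r3:1

STATUS = VALUE 1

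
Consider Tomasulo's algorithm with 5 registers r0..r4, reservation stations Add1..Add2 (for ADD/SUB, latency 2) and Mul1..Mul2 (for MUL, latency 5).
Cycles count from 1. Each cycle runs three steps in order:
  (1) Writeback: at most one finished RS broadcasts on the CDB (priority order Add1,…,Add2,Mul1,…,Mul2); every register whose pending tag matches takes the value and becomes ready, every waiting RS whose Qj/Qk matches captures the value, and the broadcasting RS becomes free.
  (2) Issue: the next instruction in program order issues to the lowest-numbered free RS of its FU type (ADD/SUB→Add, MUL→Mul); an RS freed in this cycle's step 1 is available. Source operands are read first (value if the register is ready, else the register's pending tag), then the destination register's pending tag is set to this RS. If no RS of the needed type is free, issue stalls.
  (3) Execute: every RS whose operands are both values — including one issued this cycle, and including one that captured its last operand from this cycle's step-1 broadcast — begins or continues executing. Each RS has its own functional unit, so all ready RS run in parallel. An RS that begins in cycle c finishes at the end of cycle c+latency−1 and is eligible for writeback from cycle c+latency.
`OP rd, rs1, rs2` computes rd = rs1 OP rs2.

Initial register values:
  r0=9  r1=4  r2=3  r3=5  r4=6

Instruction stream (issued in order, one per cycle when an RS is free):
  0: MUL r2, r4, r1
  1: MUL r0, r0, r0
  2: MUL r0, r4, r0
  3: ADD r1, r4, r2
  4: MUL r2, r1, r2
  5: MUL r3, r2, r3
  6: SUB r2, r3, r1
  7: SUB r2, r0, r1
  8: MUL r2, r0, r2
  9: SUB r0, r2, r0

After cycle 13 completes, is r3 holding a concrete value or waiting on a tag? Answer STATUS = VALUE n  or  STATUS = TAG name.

c1: issue MUL r2<-Mul1 | r0:9,r1:4,r2:Mul1,r3:5,r4:6
c2: issue MUL r0<-Mul2 | r0:Mul2,r1:4,r2:Mul1,r3:5,r4:6
c3: stall | r0:Mul2,r1:4,r2:Mul1,r3:5,r4:6
c4: stall | r0:Mul2,r1:4,r2:Mul1,r3:5,r4:6
c5: stall | r0:Mul2,r1:4,r2:Mul1,r3:5,r4:6
c6: CDB Mul1=24; issue MUL r0<-Mul1 | r0:Mul1,r1:4,r2:24,r3:5,r4:6
c7: CDB Mul2=81; issue ADD r1<-Add1 | r0:Mul1,r1:Add1,r2:24,r3:5,r4:6
c8: issue MUL r2<-Mul2 | r0:Mul1,r1:Add1,r2:Mul2,r3:5,r4:6
c9: CDB Add1=30; stall | r0:Mul1,r1:30,r2:Mul2,r3:5,r4:6
c10: stall | r0:Mul1,r1:30,r2:Mul2,r3:5,r4:6
c11: stall | r0:Mul1,r1:30,r2:Mul2,r3:5,r4:6
c12: CDB Mul1=486; issue MUL r3<-Mul1 | r0:486,r1:30,r2:Mul2,r3:Mul1,r4:6
c13: issue SUB r2<-Add1 | r0:486,r1:30,r2:Add1,r3:Mul1,r4:6

STATUS = TAG Mul1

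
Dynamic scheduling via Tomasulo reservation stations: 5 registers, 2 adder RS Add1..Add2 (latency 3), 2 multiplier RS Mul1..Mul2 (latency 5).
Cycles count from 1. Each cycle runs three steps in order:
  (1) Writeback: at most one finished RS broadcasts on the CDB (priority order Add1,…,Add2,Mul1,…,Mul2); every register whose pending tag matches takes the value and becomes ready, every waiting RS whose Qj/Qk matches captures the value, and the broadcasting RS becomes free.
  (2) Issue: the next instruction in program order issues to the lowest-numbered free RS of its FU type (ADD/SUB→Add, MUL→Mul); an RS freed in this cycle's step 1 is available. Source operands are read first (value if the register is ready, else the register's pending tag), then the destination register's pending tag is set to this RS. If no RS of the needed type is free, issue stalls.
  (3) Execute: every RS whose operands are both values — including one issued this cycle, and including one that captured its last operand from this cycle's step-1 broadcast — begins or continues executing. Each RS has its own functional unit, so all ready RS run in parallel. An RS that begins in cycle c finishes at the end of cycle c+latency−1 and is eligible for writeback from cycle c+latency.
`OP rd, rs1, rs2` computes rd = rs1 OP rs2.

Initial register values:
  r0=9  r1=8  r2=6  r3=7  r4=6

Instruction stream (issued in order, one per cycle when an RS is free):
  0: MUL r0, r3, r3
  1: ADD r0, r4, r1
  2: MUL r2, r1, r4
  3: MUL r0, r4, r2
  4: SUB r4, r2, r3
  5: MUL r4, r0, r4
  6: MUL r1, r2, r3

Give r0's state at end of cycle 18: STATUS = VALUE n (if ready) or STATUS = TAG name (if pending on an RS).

STATUS = VALUE 288

c1: issue MUL r0<-Mul1 | r0:Mul1,r1:8,r2:6,r3:7,r4:6
c2: issue ADD r0<-Add1 | r0:Add1,r1:8,r2:6,r3:7,r4:6
c3: issue MUL r2<-Mul2 | r0:Add1,r1:8,r2:Mul2,r3:7,r4:6
c4: stall | r0:Add1,r1:8,r2:Mul2,r3:7,r4:6
c5: CDB Add1=14; stall | r0:14,r1:8,r2:Mul2,r3:7,r4:6
c6: CDB Mul1=49; issue MUL r0<-Mul1 | r0:Mul1,r1:8,r2:Mul2,r3:7,r4:6
c7: issue SUB r4<-Add1 | r0:Mul1,r1:8,r2:Mul2,r3:7,r4:Add1
c8: CDB Mul2=48; issue MUL r4<-Mul2 | r0:Mul1,r1:8,r2:48,r3:7,r4:Mul2
c9: stall | r0:Mul1,r1:8,r2:48,r3:7,r4:Mul2
c10: stall | r0:Mul1,r1:8,r2:48,r3:7,r4:Mul2
c11: CDB Add1=41; stall | r0:Mul1,r1:8,r2:48,r3:7,r4:Mul2
c12: stall | r0:Mul1,r1:8,r2:48,r3:7,r4:Mul2
c13: CDB Mul1=288; issue MUL r1<-Mul1 | r0:288,r1:Mul1,r2:48,r3:7,r4:Mul2
c14: - | r0:288,r1:Mul1,r2:48,r3:7,r4:Mul2
c15: - | r0:288,r1:Mul1,r2:48,r3:7,r4:Mul2
c16: - | r0:288,r1:Mul1,r2:48,r3:7,r4:Mul2
c17: - | r0:288,r1:Mul1,r2:48,r3:7,r4:Mul2
c18: CDB Mul1=336 | r0:288,r1:336,r2:48,r3:7,r4:Mul2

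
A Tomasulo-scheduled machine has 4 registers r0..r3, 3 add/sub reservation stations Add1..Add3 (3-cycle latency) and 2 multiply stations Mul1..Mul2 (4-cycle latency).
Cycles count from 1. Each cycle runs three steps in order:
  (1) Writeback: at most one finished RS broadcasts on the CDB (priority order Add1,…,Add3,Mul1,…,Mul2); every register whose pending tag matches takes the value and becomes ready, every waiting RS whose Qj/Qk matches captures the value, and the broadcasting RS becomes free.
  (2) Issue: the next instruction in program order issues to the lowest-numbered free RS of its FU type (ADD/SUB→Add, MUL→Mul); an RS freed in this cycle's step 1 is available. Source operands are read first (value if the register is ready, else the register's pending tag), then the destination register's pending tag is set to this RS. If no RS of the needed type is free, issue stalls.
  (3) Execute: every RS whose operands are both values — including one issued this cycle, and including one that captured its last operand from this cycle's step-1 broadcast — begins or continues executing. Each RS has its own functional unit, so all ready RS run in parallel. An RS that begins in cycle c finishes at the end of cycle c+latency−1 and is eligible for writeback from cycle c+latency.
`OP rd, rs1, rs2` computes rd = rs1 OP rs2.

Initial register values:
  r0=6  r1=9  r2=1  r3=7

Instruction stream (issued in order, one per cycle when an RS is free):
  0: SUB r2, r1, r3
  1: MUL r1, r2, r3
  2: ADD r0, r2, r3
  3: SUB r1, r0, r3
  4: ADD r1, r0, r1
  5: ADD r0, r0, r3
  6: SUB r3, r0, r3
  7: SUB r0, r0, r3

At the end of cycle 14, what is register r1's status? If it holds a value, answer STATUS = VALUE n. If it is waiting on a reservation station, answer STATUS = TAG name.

STATUS = VALUE 11

  c1: issue SUB r2<-Add1  regs: r0:6,r1:9,r2:Add1,r3:7
  c2: issue MUL r1<-Mul1  regs: r0:6,r1:Mul1,r2:Add1,r3:7
  c3: issue ADD r0<-Add2  regs: r0:Add2,r1:Mul1,r2:Add1,r3:7
  c4: CDB Add1=2; issue SUB r1<-Add1  regs: r0:Add2,r1:Add1,r2:2,r3:7
  c5: issue ADD r1<-Add3  regs: r0:Add2,r1:Add3,r2:2,r3:7
  c6: stall  regs: r0:Add2,r1:Add3,r2:2,r3:7
  c7: CDB Add2=9; issue ADD r0<-Add2  regs: r0:Add2,r1:Add3,r2:2,r3:7
  c8: CDB Mul1=14; stall  regs: r0:Add2,r1:Add3,r2:2,r3:7
  c9: stall  regs: r0:Add2,r1:Add3,r2:2,r3:7
  c10: CDB Add1=2; issue SUB r3<-Add1  regs: r0:Add2,r1:Add3,r2:2,r3:Add1
  c11: CDB Add2=16; issue SUB r0<-Add2  regs: r0:Add2,r1:Add3,r2:2,r3:Add1
  c12: -  regs: r0:Add2,r1:Add3,r2:2,r3:Add1
  c13: CDB Add3=11  regs: r0:Add2,r1:11,r2:2,r3:Add1
  c14: CDB Add1=9  regs: r0:Add2,r1:11,r2:2,r3:9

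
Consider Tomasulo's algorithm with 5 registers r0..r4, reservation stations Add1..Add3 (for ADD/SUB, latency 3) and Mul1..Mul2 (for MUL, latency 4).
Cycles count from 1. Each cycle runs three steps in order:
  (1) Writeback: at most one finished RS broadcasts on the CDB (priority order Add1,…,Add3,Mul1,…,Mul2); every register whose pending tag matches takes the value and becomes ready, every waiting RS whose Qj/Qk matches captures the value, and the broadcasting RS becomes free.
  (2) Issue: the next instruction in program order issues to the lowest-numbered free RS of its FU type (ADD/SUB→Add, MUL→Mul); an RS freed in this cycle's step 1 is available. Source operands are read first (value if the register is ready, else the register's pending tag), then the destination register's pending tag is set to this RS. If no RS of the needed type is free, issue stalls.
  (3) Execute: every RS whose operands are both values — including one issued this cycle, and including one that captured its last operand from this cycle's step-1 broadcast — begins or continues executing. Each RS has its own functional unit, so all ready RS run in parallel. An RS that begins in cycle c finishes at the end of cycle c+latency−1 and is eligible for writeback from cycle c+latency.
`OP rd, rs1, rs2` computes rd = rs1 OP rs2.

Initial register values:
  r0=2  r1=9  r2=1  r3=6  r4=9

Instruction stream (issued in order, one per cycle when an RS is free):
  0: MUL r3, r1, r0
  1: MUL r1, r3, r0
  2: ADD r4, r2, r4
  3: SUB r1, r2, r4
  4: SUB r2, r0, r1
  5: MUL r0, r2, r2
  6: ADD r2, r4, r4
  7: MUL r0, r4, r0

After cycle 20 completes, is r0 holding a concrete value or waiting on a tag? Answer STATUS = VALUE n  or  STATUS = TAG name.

c1: issue MUL r3<-Mul1 | r0:2,r1:9,r2:1,r3:Mul1,r4:9
c2: issue MUL r1<-Mul2 | r0:2,r1:Mul2,r2:1,r3:Mul1,r4:9
c3: issue ADD r4<-Add1 | r0:2,r1:Mul2,r2:1,r3:Mul1,r4:Add1
c4: issue SUB r1<-Add2 | r0:2,r1:Add2,r2:1,r3:Mul1,r4:Add1
c5: CDB Mul1=18; issue SUB r2<-Add3 | r0:2,r1:Add2,r2:Add3,r3:18,r4:Add1
c6: CDB Add1=10; issue MUL r0<-Mul1 | r0:Mul1,r1:Add2,r2:Add3,r3:18,r4:10
c7: issue ADD r2<-Add1 | r0:Mul1,r1:Add2,r2:Add1,r3:18,r4:10
c8: stall | r0:Mul1,r1:Add2,r2:Add1,r3:18,r4:10
c9: CDB Add2=-9; stall | r0:Mul1,r1:-9,r2:Add1,r3:18,r4:10
c10: CDB Add1=20; stall | r0:Mul1,r1:-9,r2:20,r3:18,r4:10
c11: CDB Mul2=36; issue MUL r0<-Mul2 | r0:Mul2,r1:-9,r2:20,r3:18,r4:10
c12: CDB Add3=11 | r0:Mul2,r1:-9,r2:20,r3:18,r4:10
c13: - | r0:Mul2,r1:-9,r2:20,r3:18,r4:10
c14: - | r0:Mul2,r1:-9,r2:20,r3:18,r4:10
c15: - | r0:Mul2,r1:-9,r2:20,r3:18,r4:10
c16: CDB Mul1=121 | r0:Mul2,r1:-9,r2:20,r3:18,r4:10
c17: - | r0:Mul2,r1:-9,r2:20,r3:18,r4:10
c18: - | r0:Mul2,r1:-9,r2:20,r3:18,r4:10
c19: - | r0:Mul2,r1:-9,r2:20,r3:18,r4:10
c20: CDB Mul2=1210 | r0:1210,r1:-9,r2:20,r3:18,r4:10

STATUS = VALUE 1210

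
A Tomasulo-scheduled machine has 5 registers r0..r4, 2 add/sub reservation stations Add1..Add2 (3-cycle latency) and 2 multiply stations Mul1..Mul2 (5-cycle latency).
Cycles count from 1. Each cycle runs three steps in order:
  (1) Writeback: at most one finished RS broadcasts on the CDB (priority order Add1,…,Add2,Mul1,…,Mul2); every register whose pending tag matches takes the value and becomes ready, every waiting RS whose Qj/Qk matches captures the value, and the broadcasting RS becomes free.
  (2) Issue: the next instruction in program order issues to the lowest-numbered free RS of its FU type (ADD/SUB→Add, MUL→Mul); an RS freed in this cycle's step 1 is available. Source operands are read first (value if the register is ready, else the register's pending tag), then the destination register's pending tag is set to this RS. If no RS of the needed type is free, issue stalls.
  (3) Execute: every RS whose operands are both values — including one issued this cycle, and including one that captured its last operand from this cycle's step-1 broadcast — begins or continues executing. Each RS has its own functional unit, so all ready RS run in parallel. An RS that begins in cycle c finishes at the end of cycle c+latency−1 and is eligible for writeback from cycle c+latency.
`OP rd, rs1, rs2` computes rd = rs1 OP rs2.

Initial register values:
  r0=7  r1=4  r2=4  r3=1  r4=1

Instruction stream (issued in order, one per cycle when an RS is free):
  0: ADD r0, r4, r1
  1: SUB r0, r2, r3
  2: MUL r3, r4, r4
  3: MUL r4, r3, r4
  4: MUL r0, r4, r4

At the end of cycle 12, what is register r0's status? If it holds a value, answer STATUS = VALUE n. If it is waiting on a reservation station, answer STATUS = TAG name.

cycle 1: issue ADD r0<-Add1 // r0:Add1,r1:4,r2:4,r3:1,r4:1
cycle 2: issue SUB r0<-Add2 // r0:Add2,r1:4,r2:4,r3:1,r4:1
cycle 3: issue MUL r3<-Mul1 // r0:Add2,r1:4,r2:4,r3:Mul1,r4:1
cycle 4: CDB Add1=5; issue MUL r4<-Mul2 // r0:Add2,r1:4,r2:4,r3:Mul1,r4:Mul2
cycle 5: CDB Add2=3; stall // r0:3,r1:4,r2:4,r3:Mul1,r4:Mul2
cycle 6: stall // r0:3,r1:4,r2:4,r3:Mul1,r4:Mul2
cycle 7: stall // r0:3,r1:4,r2:4,r3:Mul1,r4:Mul2
cycle 8: CDB Mul1=1; issue MUL r0<-Mul1 // r0:Mul1,r1:4,r2:4,r3:1,r4:Mul2
cycle 9: - // r0:Mul1,r1:4,r2:4,r3:1,r4:Mul2
cycle 10: - // r0:Mul1,r1:4,r2:4,r3:1,r4:Mul2
cycle 11: - // r0:Mul1,r1:4,r2:4,r3:1,r4:Mul2
cycle 12: - // r0:Mul1,r1:4,r2:4,r3:1,r4:Mul2

STATUS = TAG Mul1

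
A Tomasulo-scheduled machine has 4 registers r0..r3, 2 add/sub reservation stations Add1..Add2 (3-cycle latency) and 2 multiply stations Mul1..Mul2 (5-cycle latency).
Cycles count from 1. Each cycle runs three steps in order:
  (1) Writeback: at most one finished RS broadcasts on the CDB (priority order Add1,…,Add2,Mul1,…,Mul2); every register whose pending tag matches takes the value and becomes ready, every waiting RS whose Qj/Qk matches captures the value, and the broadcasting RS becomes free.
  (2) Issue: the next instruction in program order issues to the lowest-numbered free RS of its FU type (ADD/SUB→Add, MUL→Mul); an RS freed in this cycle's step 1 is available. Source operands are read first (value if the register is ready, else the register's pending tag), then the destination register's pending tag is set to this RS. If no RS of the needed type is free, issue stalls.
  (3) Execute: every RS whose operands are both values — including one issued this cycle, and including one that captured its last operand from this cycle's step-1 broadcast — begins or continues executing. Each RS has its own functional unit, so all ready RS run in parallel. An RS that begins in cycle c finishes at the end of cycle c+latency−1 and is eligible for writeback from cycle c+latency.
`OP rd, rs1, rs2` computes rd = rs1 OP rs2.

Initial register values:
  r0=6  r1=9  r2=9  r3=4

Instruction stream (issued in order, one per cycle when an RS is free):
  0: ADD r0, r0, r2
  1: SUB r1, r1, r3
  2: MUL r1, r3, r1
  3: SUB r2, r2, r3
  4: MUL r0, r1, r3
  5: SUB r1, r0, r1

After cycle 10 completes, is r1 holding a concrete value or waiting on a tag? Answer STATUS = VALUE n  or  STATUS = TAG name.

STATUS = TAG Add2

  c1: issue ADD r0<-Add1  regs: r0:Add1,r1:9,r2:9,r3:4
  c2: issue SUB r1<-Add2  regs: r0:Add1,r1:Add2,r2:9,r3:4
  c3: issue MUL r1<-Mul1  regs: r0:Add1,r1:Mul1,r2:9,r3:4
  c4: CDB Add1=15; issue SUB r2<-Add1  regs: r0:15,r1:Mul1,r2:Add1,r3:4
  c5: CDB Add2=5; issue MUL r0<-Mul2  regs: r0:Mul2,r1:Mul1,r2:Add1,r3:4
  c6: issue SUB r1<-Add2  regs: r0:Mul2,r1:Add2,r2:Add1,r3:4
  c7: CDB Add1=5  regs: r0:Mul2,r1:Add2,r2:5,r3:4
  c8: -  regs: r0:Mul2,r1:Add2,r2:5,r3:4
  c9: -  regs: r0:Mul2,r1:Add2,r2:5,r3:4
  c10: CDB Mul1=20  regs: r0:Mul2,r1:Add2,r2:5,r3:4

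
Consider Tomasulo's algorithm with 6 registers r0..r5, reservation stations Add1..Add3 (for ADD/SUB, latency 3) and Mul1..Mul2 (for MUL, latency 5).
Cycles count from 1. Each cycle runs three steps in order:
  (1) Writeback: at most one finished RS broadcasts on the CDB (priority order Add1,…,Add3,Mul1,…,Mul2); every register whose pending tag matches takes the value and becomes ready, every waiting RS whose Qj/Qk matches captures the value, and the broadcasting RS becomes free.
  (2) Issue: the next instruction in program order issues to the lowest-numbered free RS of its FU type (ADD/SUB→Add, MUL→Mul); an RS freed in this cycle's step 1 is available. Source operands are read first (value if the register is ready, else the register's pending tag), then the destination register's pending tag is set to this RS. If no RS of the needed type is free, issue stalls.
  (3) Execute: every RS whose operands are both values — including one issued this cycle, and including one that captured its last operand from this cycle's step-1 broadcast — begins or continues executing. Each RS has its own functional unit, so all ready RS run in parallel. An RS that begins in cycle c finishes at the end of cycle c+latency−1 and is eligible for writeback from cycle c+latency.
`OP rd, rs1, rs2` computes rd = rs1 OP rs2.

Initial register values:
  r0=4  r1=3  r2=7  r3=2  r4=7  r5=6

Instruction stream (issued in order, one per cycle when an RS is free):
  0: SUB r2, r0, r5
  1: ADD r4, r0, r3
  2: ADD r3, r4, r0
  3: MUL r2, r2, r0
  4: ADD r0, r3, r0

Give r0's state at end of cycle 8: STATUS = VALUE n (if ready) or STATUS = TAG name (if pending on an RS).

STATUS = TAG Add1

  c1: issue SUB r2<-Add1  regs: r0:4,r1:3,r2:Add1,r3:2,r4:7,r5:6
  c2: issue ADD r4<-Add2  regs: r0:4,r1:3,r2:Add1,r3:2,r4:Add2,r5:6
  c3: issue ADD r3<-Add3  regs: r0:4,r1:3,r2:Add1,r3:Add3,r4:Add2,r5:6
  c4: CDB Add1=-2; issue MUL r2<-Mul1  regs: r0:4,r1:3,r2:Mul1,r3:Add3,r4:Add2,r5:6
  c5: CDB Add2=6; issue ADD r0<-Add1  regs: r0:Add1,r1:3,r2:Mul1,r3:Add3,r4:6,r5:6
  c6: -  regs: r0:Add1,r1:3,r2:Mul1,r3:Add3,r4:6,r5:6
  c7: -  regs: r0:Add1,r1:3,r2:Mul1,r3:Add3,r4:6,r5:6
  c8: CDB Add3=10  regs: r0:Add1,r1:3,r2:Mul1,r3:10,r4:6,r5:6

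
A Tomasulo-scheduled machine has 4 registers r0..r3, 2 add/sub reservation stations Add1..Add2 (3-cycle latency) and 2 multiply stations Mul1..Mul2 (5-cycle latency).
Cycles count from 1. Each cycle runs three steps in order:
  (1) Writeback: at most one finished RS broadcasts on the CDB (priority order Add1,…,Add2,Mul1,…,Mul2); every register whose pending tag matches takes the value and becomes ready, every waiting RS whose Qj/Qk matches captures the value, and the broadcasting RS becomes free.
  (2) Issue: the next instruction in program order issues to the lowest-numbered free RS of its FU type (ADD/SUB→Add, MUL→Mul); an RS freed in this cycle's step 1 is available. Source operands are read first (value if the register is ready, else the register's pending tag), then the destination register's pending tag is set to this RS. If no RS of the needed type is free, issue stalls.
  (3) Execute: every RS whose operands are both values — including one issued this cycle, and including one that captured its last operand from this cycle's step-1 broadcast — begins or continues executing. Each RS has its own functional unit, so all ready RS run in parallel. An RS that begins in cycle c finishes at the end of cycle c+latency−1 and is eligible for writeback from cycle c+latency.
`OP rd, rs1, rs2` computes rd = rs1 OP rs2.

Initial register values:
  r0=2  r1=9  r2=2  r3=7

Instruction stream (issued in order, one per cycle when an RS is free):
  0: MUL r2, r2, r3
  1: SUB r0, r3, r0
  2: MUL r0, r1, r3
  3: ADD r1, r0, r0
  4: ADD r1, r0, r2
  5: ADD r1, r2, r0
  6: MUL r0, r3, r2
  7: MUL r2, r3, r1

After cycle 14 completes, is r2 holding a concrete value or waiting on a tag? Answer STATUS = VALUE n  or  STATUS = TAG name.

  c1: issue MUL r2<-Mul1  regs: r0:2,r1:9,r2:Mul1,r3:7
  c2: issue SUB r0<-Add1  regs: r0:Add1,r1:9,r2:Mul1,r3:7
  c3: issue MUL r0<-Mul2  regs: r0:Mul2,r1:9,r2:Mul1,r3:7
  c4: issue ADD r1<-Add2  regs: r0:Mul2,r1:Add2,r2:Mul1,r3:7
  c5: CDB Add1=5; issue ADD r1<-Add1  regs: r0:Mul2,r1:Add1,r2:Mul1,r3:7
  c6: CDB Mul1=14; stall  regs: r0:Mul2,r1:Add1,r2:14,r3:7
  c7: stall  regs: r0:Mul2,r1:Add1,r2:14,r3:7
  c8: CDB Mul2=63; stall  regs: r0:63,r1:Add1,r2:14,r3:7
  c9: stall  regs: r0:63,r1:Add1,r2:14,r3:7
  c10: stall  regs: r0:63,r1:Add1,r2:14,r3:7
  c11: CDB Add1=77; issue ADD r1<-Add1  regs: r0:63,r1:Add1,r2:14,r3:7
  c12: CDB Add2=126; issue MUL r0<-Mul1  regs: r0:Mul1,r1:Add1,r2:14,r3:7
  c13: issue MUL r2<-Mul2  regs: r0:Mul1,r1:Add1,r2:Mul2,r3:7
  c14: CDB Add1=77  regs: r0:Mul1,r1:77,r2:Mul2,r3:7

STATUS = TAG Mul2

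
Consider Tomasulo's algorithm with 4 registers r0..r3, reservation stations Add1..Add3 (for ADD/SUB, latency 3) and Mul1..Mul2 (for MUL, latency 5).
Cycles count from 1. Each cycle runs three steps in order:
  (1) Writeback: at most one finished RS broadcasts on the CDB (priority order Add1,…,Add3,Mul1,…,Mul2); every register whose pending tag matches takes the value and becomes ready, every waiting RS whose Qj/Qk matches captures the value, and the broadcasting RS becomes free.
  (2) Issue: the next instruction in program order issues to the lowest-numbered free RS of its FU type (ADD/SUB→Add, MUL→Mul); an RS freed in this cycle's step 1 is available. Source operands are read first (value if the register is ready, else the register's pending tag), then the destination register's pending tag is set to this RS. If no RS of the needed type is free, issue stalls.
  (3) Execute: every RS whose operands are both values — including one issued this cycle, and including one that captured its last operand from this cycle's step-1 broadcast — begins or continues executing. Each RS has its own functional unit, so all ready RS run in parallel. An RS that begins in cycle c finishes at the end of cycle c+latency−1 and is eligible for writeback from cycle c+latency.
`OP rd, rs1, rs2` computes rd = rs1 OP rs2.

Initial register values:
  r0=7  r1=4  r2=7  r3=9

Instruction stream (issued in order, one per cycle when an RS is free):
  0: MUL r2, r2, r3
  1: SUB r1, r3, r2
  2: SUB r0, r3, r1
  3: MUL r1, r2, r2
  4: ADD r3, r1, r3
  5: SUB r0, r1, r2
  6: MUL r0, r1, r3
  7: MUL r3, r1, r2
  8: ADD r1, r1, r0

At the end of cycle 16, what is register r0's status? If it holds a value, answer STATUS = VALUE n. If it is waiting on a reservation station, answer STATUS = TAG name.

cycle 1: issue MUL r2<-Mul1 // r0:7,r1:4,r2:Mul1,r3:9
cycle 2: issue SUB r1<-Add1 // r0:7,r1:Add1,r2:Mul1,r3:9
cycle 3: issue SUB r0<-Add2 // r0:Add2,r1:Add1,r2:Mul1,r3:9
cycle 4: issue MUL r1<-Mul2 // r0:Add2,r1:Mul2,r2:Mul1,r3:9
cycle 5: issue ADD r3<-Add3 // r0:Add2,r1:Mul2,r2:Mul1,r3:Add3
cycle 6: CDB Mul1=63; stall // r0:Add2,r1:Mul2,r2:63,r3:Add3
cycle 7: stall // r0:Add2,r1:Mul2,r2:63,r3:Add3
cycle 8: stall // r0:Add2,r1:Mul2,r2:63,r3:Add3
cycle 9: CDB Add1=-54; issue SUB r0<-Add1 // r0:Add1,r1:Mul2,r2:63,r3:Add3
cycle 10: issue MUL r0<-Mul1 // r0:Mul1,r1:Mul2,r2:63,r3:Add3
cycle 11: CDB Mul2=3969; issue MUL r3<-Mul2 // r0:Mul1,r1:3969,r2:63,r3:Mul2
cycle 12: CDB Add2=63; issue ADD r1<-Add2 // r0:Mul1,r1:Add2,r2:63,r3:Mul2
cycle 13: - // r0:Mul1,r1:Add2,r2:63,r3:Mul2
cycle 14: CDB Add1=3906 // r0:Mul1,r1:Add2,r2:63,r3:Mul2
cycle 15: CDB Add3=3978 // r0:Mul1,r1:Add2,r2:63,r3:Mul2
cycle 16: CDB Mul2=250047 // r0:Mul1,r1:Add2,r2:63,r3:250047

STATUS = TAG Mul1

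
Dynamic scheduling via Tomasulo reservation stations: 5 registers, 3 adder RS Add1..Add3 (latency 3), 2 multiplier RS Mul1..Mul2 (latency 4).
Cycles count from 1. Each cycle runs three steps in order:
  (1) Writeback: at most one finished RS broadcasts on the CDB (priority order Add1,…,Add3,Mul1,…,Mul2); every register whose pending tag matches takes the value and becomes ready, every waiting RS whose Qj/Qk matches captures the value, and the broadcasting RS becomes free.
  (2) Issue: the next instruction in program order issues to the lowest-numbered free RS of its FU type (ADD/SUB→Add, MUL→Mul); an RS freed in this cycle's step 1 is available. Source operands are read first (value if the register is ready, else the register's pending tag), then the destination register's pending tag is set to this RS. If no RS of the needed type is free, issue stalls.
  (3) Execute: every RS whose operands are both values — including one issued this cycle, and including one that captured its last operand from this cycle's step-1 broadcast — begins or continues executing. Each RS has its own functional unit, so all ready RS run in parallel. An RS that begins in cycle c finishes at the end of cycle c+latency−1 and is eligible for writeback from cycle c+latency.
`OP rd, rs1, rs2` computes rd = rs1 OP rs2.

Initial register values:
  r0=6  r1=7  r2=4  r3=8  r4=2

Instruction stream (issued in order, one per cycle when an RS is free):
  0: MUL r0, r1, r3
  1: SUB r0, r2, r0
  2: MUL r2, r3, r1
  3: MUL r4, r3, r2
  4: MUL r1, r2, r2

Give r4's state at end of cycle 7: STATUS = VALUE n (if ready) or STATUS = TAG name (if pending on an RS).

  c1: issue MUL r0<-Mul1  regs: r0:Mul1,r1:7,r2:4,r3:8,r4:2
  c2: issue SUB r0<-Add1  regs: r0:Add1,r1:7,r2:4,r3:8,r4:2
  c3: issue MUL r2<-Mul2  regs: r0:Add1,r1:7,r2:Mul2,r3:8,r4:2
  c4: stall  regs: r0:Add1,r1:7,r2:Mul2,r3:8,r4:2
  c5: CDB Mul1=56; issue MUL r4<-Mul1  regs: r0:Add1,r1:7,r2:Mul2,r3:8,r4:Mul1
  c6: stall  regs: r0:Add1,r1:7,r2:Mul2,r3:8,r4:Mul1
  c7: CDB Mul2=56; issue MUL r1<-Mul2  regs: r0:Add1,r1:Mul2,r2:56,r3:8,r4:Mul1

STATUS = TAG Mul1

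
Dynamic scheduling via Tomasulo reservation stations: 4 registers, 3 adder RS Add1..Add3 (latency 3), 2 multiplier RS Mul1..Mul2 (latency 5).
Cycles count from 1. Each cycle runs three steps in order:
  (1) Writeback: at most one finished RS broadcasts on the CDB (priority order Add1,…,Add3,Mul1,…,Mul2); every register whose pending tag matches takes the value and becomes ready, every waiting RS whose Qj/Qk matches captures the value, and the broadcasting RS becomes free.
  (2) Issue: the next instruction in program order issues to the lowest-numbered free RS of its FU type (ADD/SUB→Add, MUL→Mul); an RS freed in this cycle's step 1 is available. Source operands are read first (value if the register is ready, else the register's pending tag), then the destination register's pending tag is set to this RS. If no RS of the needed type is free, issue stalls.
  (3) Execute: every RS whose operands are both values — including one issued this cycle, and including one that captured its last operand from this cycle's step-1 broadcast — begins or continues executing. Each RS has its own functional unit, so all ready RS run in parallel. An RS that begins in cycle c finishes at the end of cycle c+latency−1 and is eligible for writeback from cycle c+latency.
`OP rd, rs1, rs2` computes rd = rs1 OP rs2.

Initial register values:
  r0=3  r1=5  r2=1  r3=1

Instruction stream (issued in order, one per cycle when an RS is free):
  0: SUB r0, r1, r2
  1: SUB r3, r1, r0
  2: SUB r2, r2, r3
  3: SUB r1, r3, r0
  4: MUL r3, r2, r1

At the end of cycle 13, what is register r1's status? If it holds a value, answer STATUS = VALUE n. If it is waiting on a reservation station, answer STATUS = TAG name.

  c1: issue SUB r0<-Add1  regs: r0:Add1,r1:5,r2:1,r3:1
  c2: issue SUB r3<-Add2  regs: r0:Add1,r1:5,r2:1,r3:Add2
  c3: issue SUB r2<-Add3  regs: r0:Add1,r1:5,r2:Add3,r3:Add2
  c4: CDB Add1=4; issue SUB r1<-Add1  regs: r0:4,r1:Add1,r2:Add3,r3:Add2
  c5: issue MUL r3<-Mul1  regs: r0:4,r1:Add1,r2:Add3,r3:Mul1
  c6: -  regs: r0:4,r1:Add1,r2:Add3,r3:Mul1
  c7: CDB Add2=1  regs: r0:4,r1:Add1,r2:Add3,r3:Mul1
  c8: -  regs: r0:4,r1:Add1,r2:Add3,r3:Mul1
  c9: -  regs: r0:4,r1:Add1,r2:Add3,r3:Mul1
  c10: CDB Add1=-3  regs: r0:4,r1:-3,r2:Add3,r3:Mul1
  c11: CDB Add3=0  regs: r0:4,r1:-3,r2:0,r3:Mul1
  c12: -  regs: r0:4,r1:-3,r2:0,r3:Mul1
  c13: -  regs: r0:4,r1:-3,r2:0,r3:Mul1

STATUS = VALUE -3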